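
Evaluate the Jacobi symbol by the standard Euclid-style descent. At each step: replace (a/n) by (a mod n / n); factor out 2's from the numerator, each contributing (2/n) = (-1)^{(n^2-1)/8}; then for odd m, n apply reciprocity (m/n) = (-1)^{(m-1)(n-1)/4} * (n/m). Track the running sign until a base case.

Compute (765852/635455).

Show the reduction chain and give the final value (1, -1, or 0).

0

(765852/635455): 765852 mod 635455 = 130397, so (765852/635455) = (130397/635455)
flip (130397/635455) -> (635455/130397): both odd, 130397 mod 4 = 1, 635455 mod 4 = 3, so the flip contributes +1; sign now +1
(635455/130397): 635455 mod 130397 = 113867, so (635455/130397) = (113867/130397)
flip (113867/130397) -> (130397/113867): both odd, 113867 mod 4 = 3, 130397 mod 4 = 1, so the flip contributes +1; sign now +1
(130397/113867): 130397 mod 113867 = 16530, so (130397/113867) = (16530/113867)
factor out 2^1: 16530 = 2^1·8265; with 113867 mod 8 = 3, (2/113867) = -1; sign now -1; continue with (8265/113867)
flip (8265/113867) -> (113867/8265): both odd, 8265 mod 4 = 1, 113867 mod 4 = 3, so the flip contributes +1; sign now -1
(113867/8265): 113867 mod 8265 = 6422, so (113867/8265) = (6422/8265)
factor out 2^1: 6422 = 2^1·3211; with 8265 mod 8 = 1, (2/8265) = +1; sign now -1; continue with (3211/8265)
flip (3211/8265) -> (8265/3211): both odd, 3211 mod 4 = 3, 8265 mod 4 = 1, so the flip contributes +1; sign now -1
(8265/3211): 8265 mod 3211 = 1843, so (8265/3211) = (1843/3211)
flip (1843/3211) -> (3211/1843): both odd, 1843 mod 4 = 3, 3211 mod 4 = 3, so the flip contributes -1; sign now +1
(3211/1843): 3211 mod 1843 = 1368, so (3211/1843) = (1368/1843)
factor out 2^3: 1368 = 2^3·171; with 1843 mod 8 = 3, (2/1843) = -1; sign now -1; continue with (171/1843)
flip (171/1843) -> (1843/171): both odd, 171 mod 4 = 3, 1843 mod 4 = 3, so the flip contributes -1; sign now +1
(1843/171): 1843 mod 171 = 133, so (1843/171) = (133/171)
flip (133/171) -> (171/133): both odd, 133 mod 4 = 1, 171 mod 4 = 3, so the flip contributes +1; sign now +1
(171/133): 171 mod 133 = 38, so (171/133) = (38/133)
factor out 2^1: 38 = 2^1·19; with 133 mod 8 = 5, (2/133) = -1; sign now -1; continue with (19/133)
flip (19/133) -> (133/19): both odd, 19 mod 4 = 3, 133 mod 4 = 1, so the flip contributes +1; sign now -1
(133/19): 133 mod 19 = 0, so (133/19) = (0/19)
reached (0/19); gcd(a, n) > 1, so (0/19) = 0 and the symbol is 0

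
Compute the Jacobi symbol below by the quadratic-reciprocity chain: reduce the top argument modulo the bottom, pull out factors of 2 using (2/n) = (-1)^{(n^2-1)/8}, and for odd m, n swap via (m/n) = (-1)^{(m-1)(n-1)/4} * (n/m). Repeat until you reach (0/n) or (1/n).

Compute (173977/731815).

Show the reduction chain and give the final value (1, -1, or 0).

flip (173977/731815) -> (731815/173977): both odd, 173977 mod 4 = 1, 731815 mod 4 = 3, so the flip contributes +1; sign now +1
(731815/173977): 731815 mod 173977 = 35907, so (731815/173977) = (35907/173977)
flip (35907/173977) -> (173977/35907): both odd, 35907 mod 4 = 3, 173977 mod 4 = 1, so the flip contributes +1; sign now +1
(173977/35907): 173977 mod 35907 = 30349, so (173977/35907) = (30349/35907)
flip (30349/35907) -> (35907/30349): both odd, 30349 mod 4 = 1, 35907 mod 4 = 3, so the flip contributes +1; sign now +1
(35907/30349): 35907 mod 30349 = 5558, so (35907/30349) = (5558/30349)
factor out 2^1: 5558 = 2^1·2779; with 30349 mod 8 = 5, (2/30349) = -1; sign now -1; continue with (2779/30349)
flip (2779/30349) -> (30349/2779): both odd, 2779 mod 4 = 3, 30349 mod 4 = 1, so the flip contributes +1; sign now -1
(30349/2779): 30349 mod 2779 = 2559, so (30349/2779) = (2559/2779)
flip (2559/2779) -> (2779/2559): both odd, 2559 mod 4 = 3, 2779 mod 4 = 3, so the flip contributes -1; sign now +1
(2779/2559): 2779 mod 2559 = 220, so (2779/2559) = (220/2559)
factor out 2^2: 220 = 2^2·55; with 2559 mod 8 = 7, (2/2559) = +1; sign now +1; continue with (55/2559)
flip (55/2559) -> (2559/55): both odd, 55 mod 4 = 3, 2559 mod 4 = 3, so the flip contributes -1; sign now -1
(2559/55): 2559 mod 55 = 29, so (2559/55) = (29/55)
flip (29/55) -> (55/29): both odd, 29 mod 4 = 1, 55 mod 4 = 3, so the flip contributes +1; sign now -1
(55/29): 55 mod 29 = 26, so (55/29) = (26/29)
factor out 2^1: 26 = 2^1·13; with 29 mod 8 = 5, (2/29) = -1; sign now +1; continue with (13/29)
flip (13/29) -> (29/13): both odd, 13 mod 4 = 1, 29 mod 4 = 1, so the flip contributes +1; sign now +1
(29/13): 29 mod 13 = 3, so (29/13) = (3/13)
flip (3/13) -> (13/3): both odd, 3 mod 4 = 3, 13 mod 4 = 1, so the flip contributes +1; sign now +1
(13/3): 13 mod 3 = 1, so (13/3) = (1/3)
reached (1/3) = 1, so the symbol is +1

1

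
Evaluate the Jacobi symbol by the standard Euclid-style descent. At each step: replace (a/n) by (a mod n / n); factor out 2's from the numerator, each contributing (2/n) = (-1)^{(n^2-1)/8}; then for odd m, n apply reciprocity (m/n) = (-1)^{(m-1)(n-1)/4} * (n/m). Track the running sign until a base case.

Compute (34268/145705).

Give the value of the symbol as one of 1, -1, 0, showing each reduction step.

factor out 2^2: 34268 = 2^2·8567; with 145705 mod 8 = 1, (2/145705) = +1; sign now +1; continue with (8567/145705)
flip (8567/145705) -> (145705/8567): both odd, 8567 mod 4 = 3, 145705 mod 4 = 1, so the flip contributes +1; sign now +1
(145705/8567): 145705 mod 8567 = 66, so (145705/8567) = (66/8567)
factor out 2^1: 66 = 2^1·33; with 8567 mod 8 = 7, (2/8567) = +1; sign now +1; continue with (33/8567)
flip (33/8567) -> (8567/33): both odd, 33 mod 4 = 1, 8567 mod 4 = 3, so the flip contributes +1; sign now +1
(8567/33): 8567 mod 33 = 20, so (8567/33) = (20/33)
factor out 2^2: 20 = 2^2·5; with 33 mod 8 = 1, (2/33) = +1; sign now +1; continue with (5/33)
flip (5/33) -> (33/5): both odd, 5 mod 4 = 1, 33 mod 4 = 1, so the flip contributes +1; sign now +1
(33/5): 33 mod 5 = 3, so (33/5) = (3/5)
flip (3/5) -> (5/3): both odd, 3 mod 4 = 3, 5 mod 4 = 1, so the flip contributes +1; sign now +1
(5/3): 5 mod 3 = 2, so (5/3) = (2/3)
factor out 2^1: 2 = 2^1·1; with 3 mod 8 = 3, (2/3) = -1; sign now -1; continue with (1/3)
reached (1/3) = 1, so the symbol is -1

-1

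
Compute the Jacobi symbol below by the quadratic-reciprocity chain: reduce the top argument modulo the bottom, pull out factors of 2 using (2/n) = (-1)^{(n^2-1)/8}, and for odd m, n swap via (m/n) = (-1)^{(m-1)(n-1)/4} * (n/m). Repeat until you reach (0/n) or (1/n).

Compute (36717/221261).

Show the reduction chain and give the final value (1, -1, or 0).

reciprocity: (36717/221261) = +1·(221261/36717) since 36717 mod 4 = 1, 221261 mod 4 = 1; sign now +1
(221261/36717) = (959/36717)   [reduce mod 36717]
reciprocity: (959/36717) = +1·(36717/959) since 959 mod 4 = 3, 36717 mod 4 = 1; sign now +1
(36717/959) = (275/959)   [reduce mod 959]
reciprocity: (275/959) = -1·(959/275) since 275 mod 4 = 3, 959 mod 4 = 3; sign now -1
(959/275) = (134/275)   [reduce mod 275]
134 = 2^1·67; (2/275) = -1 since 275 mod 8 = 3, so (134/275) = (-1)^1·(67/275); sign now +1
reciprocity: (67/275) = -1·(275/67) since 67 mod 4 = 3, 275 mod 4 = 3; sign now -1
(275/67) = (7/67)   [reduce mod 67]
reciprocity: (7/67) = -1·(67/7) since 7 mod 4 = 3, 67 mod 4 = 3; sign now +1
(67/7) = (4/7)   [reduce mod 7]
4 = 2^2·1; (2/7) = +1 since 7 mod 8 = 7, so (4/7) = (+1)^2·(1/7); sign now +1
(1/7) = 1; final value = sign = +1

1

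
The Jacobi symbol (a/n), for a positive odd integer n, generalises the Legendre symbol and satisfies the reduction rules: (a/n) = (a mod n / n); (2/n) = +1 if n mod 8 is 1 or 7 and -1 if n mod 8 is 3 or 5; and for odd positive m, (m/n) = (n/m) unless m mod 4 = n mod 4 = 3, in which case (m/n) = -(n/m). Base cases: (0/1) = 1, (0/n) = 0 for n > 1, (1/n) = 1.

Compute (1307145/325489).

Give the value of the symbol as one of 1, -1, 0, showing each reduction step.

1

(1307145/325489) = (5189/325489)   [reduce mod 325489]
reciprocity: (5189/325489) = +1·(325489/5189) since 5189 mod 4 = 1, 325489 mod 4 = 1; sign now +1
(325489/5189) = (3771/5189)   [reduce mod 5189]
reciprocity: (3771/5189) = +1·(5189/3771) since 3771 mod 4 = 3, 5189 mod 4 = 1; sign now +1
(5189/3771) = (1418/3771)   [reduce mod 3771]
1418 = 2^1·709; (2/3771) = -1 since 3771 mod 8 = 3, so (1418/3771) = (-1)^1·(709/3771); sign now -1
reciprocity: (709/3771) = +1·(3771/709) since 709 mod 4 = 1, 3771 mod 4 = 3; sign now -1
(3771/709) = (226/709)   [reduce mod 709]
226 = 2^1·113; (2/709) = -1 since 709 mod 8 = 5, so (226/709) = (-1)^1·(113/709); sign now +1
reciprocity: (113/709) = +1·(709/113) since 113 mod 4 = 1, 709 mod 4 = 1; sign now +1
(709/113) = (31/113)   [reduce mod 113]
reciprocity: (31/113) = +1·(113/31) since 31 mod 4 = 3, 113 mod 4 = 1; sign now +1
(113/31) = (20/31)   [reduce mod 31]
20 = 2^2·5; (2/31) = +1 since 31 mod 8 = 7, so (20/31) = (+1)^2·(5/31); sign now +1
reciprocity: (5/31) = +1·(31/5) since 5 mod 4 = 1, 31 mod 4 = 3; sign now +1
(31/5) = (1/5)   [reduce mod 5]
(1/5) = 1; final value = sign = +1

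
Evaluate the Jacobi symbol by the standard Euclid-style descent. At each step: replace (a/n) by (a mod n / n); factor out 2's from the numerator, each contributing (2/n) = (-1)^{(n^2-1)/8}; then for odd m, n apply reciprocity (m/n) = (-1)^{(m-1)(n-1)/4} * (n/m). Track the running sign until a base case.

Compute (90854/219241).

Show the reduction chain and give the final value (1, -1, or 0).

-1

90854 = 2^1·45427; (2/219241) = +1 since 219241 mod 8 = 1, so (90854/219241) = (+1)^1·(45427/219241); sign now +1
reciprocity: (45427/219241) = +1·(219241/45427) since 45427 mod 4 = 3, 219241 mod 4 = 1; sign now +1
(219241/45427) = (37533/45427)   [reduce mod 45427]
reciprocity: (37533/45427) = +1·(45427/37533) since 37533 mod 4 = 1, 45427 mod 4 = 3; sign now +1
(45427/37533) = (7894/37533)   [reduce mod 37533]
7894 = 2^1·3947; (2/37533) = -1 since 37533 mod 8 = 5, so (7894/37533) = (-1)^1·(3947/37533); sign now -1
reciprocity: (3947/37533) = +1·(37533/3947) since 3947 mod 4 = 3, 37533 mod 4 = 1; sign now -1
(37533/3947) = (2010/3947)   [reduce mod 3947]
2010 = 2^1·1005; (2/3947) = -1 since 3947 mod 8 = 3, so (2010/3947) = (-1)^1·(1005/3947); sign now +1
reciprocity: (1005/3947) = +1·(3947/1005) since 1005 mod 4 = 1, 3947 mod 4 = 3; sign now +1
(3947/1005) = (932/1005)   [reduce mod 1005]
932 = 2^2·233; (2/1005) = -1 since 1005 mod 8 = 5, so (932/1005) = (-1)^2·(233/1005); sign now +1
reciprocity: (233/1005) = +1·(1005/233) since 233 mod 4 = 1, 1005 mod 4 = 1; sign now +1
(1005/233) = (73/233)   [reduce mod 233]
reciprocity: (73/233) = +1·(233/73) since 73 mod 4 = 1, 233 mod 4 = 1; sign now +1
(233/73) = (14/73)   [reduce mod 73]
14 = 2^1·7; (2/73) = +1 since 73 mod 8 = 1, so (14/73) = (+1)^1·(7/73); sign now +1
reciprocity: (7/73) = +1·(73/7) since 7 mod 4 = 3, 73 mod 4 = 1; sign now +1
(73/7) = (3/7)   [reduce mod 7]
reciprocity: (3/7) = -1·(7/3) since 3 mod 4 = 3, 7 mod 4 = 3; sign now -1
(7/3) = (1/3)   [reduce mod 3]
(1/3) = 1; final value = sign = -1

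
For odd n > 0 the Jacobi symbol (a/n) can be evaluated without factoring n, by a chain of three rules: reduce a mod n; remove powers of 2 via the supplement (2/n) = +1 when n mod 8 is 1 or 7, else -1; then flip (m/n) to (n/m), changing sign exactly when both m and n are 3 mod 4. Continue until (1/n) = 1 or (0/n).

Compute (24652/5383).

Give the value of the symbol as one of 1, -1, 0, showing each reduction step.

(24652/5383) = (3120/5383)   [reduce mod 5383]
3120 = 2^4·195; (2/5383) = +1 since 5383 mod 8 = 7, so (3120/5383) = (+1)^4·(195/5383); sign now +1
reciprocity: (195/5383) = -1·(5383/195) since 195 mod 4 = 3, 5383 mod 4 = 3; sign now -1
(5383/195) = (118/195)   [reduce mod 195]
118 = 2^1·59; (2/195) = -1 since 195 mod 8 = 3, so (118/195) = (-1)^1·(59/195); sign now +1
reciprocity: (59/195) = -1·(195/59) since 59 mod 4 = 3, 195 mod 4 = 3; sign now -1
(195/59) = (18/59)   [reduce mod 59]
18 = 2^1·9; (2/59) = -1 since 59 mod 8 = 3, so (18/59) = (-1)^1·(9/59); sign now +1
reciprocity: (9/59) = +1·(59/9) since 9 mod 4 = 1, 59 mod 4 = 3; sign now +1
(59/9) = (5/9)   [reduce mod 9]
reciprocity: (5/9) = +1·(9/5) since 5 mod 4 = 1, 9 mod 4 = 1; sign now +1
(9/5) = (4/5)   [reduce mod 5]
4 = 2^2·1; (2/5) = -1 since 5 mod 8 = 5, so (4/5) = (-1)^2·(1/5); sign now +1
(1/5) = 1; final value = sign = +1

1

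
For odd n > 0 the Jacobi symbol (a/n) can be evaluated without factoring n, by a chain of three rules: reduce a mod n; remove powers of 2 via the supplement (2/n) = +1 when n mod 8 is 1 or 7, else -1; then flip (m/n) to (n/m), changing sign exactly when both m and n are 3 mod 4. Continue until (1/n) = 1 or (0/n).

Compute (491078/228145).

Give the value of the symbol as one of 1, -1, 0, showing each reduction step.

-1

(491078/228145) = (34788/228145)   [reduce mod 228145]
34788 = 2^2·8697; (2/228145) = +1 since 228145 mod 8 = 1, so (34788/228145) = (+1)^2·(8697/228145); sign now +1
reciprocity: (8697/228145) = +1·(228145/8697) since 8697 mod 4 = 1, 228145 mod 4 = 1; sign now +1
(228145/8697) = (2023/8697)   [reduce mod 8697]
reciprocity: (2023/8697) = +1·(8697/2023) since 2023 mod 4 = 3, 8697 mod 4 = 1; sign now +1
(8697/2023) = (605/2023)   [reduce mod 2023]
reciprocity: (605/2023) = +1·(2023/605) since 605 mod 4 = 1, 2023 mod 4 = 3; sign now +1
(2023/605) = (208/605)   [reduce mod 605]
208 = 2^4·13; (2/605) = -1 since 605 mod 8 = 5, so (208/605) = (-1)^4·(13/605); sign now +1
reciprocity: (13/605) = +1·(605/13) since 13 mod 4 = 1, 605 mod 4 = 1; sign now +1
(605/13) = (7/13)   [reduce mod 13]
reciprocity: (7/13) = +1·(13/7) since 7 mod 4 = 3, 13 mod 4 = 1; sign now +1
(13/7) = (6/7)   [reduce mod 7]
6 = 2^1·3; (2/7) = +1 since 7 mod 8 = 7, so (6/7) = (+1)^1·(3/7); sign now +1
reciprocity: (3/7) = -1·(7/3) since 3 mod 4 = 3, 7 mod 4 = 3; sign now -1
(7/3) = (1/3)   [reduce mod 3]
(1/3) = 1; final value = sign = -1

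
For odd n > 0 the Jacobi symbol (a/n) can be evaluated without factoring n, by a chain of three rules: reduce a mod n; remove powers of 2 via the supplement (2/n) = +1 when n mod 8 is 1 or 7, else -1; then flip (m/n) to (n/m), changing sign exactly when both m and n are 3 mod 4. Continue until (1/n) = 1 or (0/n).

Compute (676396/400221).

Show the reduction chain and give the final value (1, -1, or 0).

(676396/400221) = (276175/400221)   [reduce mod 400221]
reciprocity: (276175/400221) = +1·(400221/276175) since 276175 mod 4 = 3, 400221 mod 4 = 1; sign now +1
(400221/276175) = (124046/276175)   [reduce mod 276175]
124046 = 2^1·62023; (2/276175) = +1 since 276175 mod 8 = 7, so (124046/276175) = (+1)^1·(62023/276175); sign now +1
reciprocity: (62023/276175) = -1·(276175/62023) since 62023 mod 4 = 3, 276175 mod 4 = 3; sign now -1
(276175/62023) = (28083/62023)   [reduce mod 62023]
reciprocity: (28083/62023) = -1·(62023/28083) since 28083 mod 4 = 3, 62023 mod 4 = 3; sign now +1
(62023/28083) = (5857/28083)   [reduce mod 28083]
reciprocity: (5857/28083) = +1·(28083/5857) since 5857 mod 4 = 1, 28083 mod 4 = 3; sign now +1
(28083/5857) = (4655/5857)   [reduce mod 5857]
reciprocity: (4655/5857) = +1·(5857/4655) since 4655 mod 4 = 3, 5857 mod 4 = 1; sign now +1
(5857/4655) = (1202/4655)   [reduce mod 4655]
1202 = 2^1·601; (2/4655) = +1 since 4655 mod 8 = 7, so (1202/4655) = (+1)^1·(601/4655); sign now +1
reciprocity: (601/4655) = +1·(4655/601) since 601 mod 4 = 1, 4655 mod 4 = 3; sign now +1
(4655/601) = (448/601)   [reduce mod 601]
448 = 2^6·7; (2/601) = +1 since 601 mod 8 = 1, so (448/601) = (+1)^6·(7/601); sign now +1
reciprocity: (7/601) = +1·(601/7) since 7 mod 4 = 3, 601 mod 4 = 1; sign now +1
(601/7) = (6/7)   [reduce mod 7]
6 = 2^1·3; (2/7) = +1 since 7 mod 8 = 7, so (6/7) = (+1)^1·(3/7); sign now +1
reciprocity: (3/7) = -1·(7/3) since 3 mod 4 = 3, 7 mod 4 = 3; sign now -1
(7/3) = (1/3)   [reduce mod 3]
(1/3) = 1; final value = sign = -1

-1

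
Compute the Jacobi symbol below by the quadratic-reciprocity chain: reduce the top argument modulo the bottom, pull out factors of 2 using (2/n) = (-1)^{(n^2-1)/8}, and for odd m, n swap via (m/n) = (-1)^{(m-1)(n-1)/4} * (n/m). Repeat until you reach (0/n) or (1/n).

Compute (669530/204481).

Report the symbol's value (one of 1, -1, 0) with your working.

(669530/204481) = (56087/204481)   [reduce mod 204481]
reciprocity: (56087/204481) = +1·(204481/56087) since 56087 mod 4 = 3, 204481 mod 4 = 1; sign now +1
(204481/56087) = (36220/56087)   [reduce mod 56087]
36220 = 2^2·9055; (2/56087) = +1 since 56087 mod 8 = 7, so (36220/56087) = (+1)^2·(9055/56087); sign now +1
reciprocity: (9055/56087) = -1·(56087/9055) since 9055 mod 4 = 3, 56087 mod 4 = 3; sign now -1
(56087/9055) = (1757/9055)   [reduce mod 9055]
reciprocity: (1757/9055) = +1·(9055/1757) since 1757 mod 4 = 1, 9055 mod 4 = 3; sign now -1
(9055/1757) = (270/1757)   [reduce mod 1757]
270 = 2^1·135; (2/1757) = -1 since 1757 mod 8 = 5, so (270/1757) = (-1)^1·(135/1757); sign now +1
reciprocity: (135/1757) = +1·(1757/135) since 135 mod 4 = 3, 1757 mod 4 = 1; sign now +1
(1757/135) = (2/135)   [reduce mod 135]
2 = 2^1·1; (2/135) = +1 since 135 mod 8 = 7, so (2/135) = (+1)^1·(1/135); sign now +1
(1/135) = 1; final value = sign = +1

1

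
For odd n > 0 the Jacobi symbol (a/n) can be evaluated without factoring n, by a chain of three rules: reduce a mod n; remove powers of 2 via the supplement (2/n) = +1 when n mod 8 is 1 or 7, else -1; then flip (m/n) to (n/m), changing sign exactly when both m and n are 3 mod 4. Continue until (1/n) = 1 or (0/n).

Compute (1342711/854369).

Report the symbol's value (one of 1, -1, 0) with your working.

0

(1342711/854369) = (488342/854369)   [reduce mod 854369]
488342 = 2^1·244171; (2/854369) = +1 since 854369 mod 8 = 1, so (488342/854369) = (+1)^1·(244171/854369); sign now +1
reciprocity: (244171/854369) = +1·(854369/244171) since 244171 mod 4 = 3, 854369 mod 4 = 1; sign now +1
(854369/244171) = (121856/244171)   [reduce mod 244171]
121856 = 2^10·119; (2/244171) = -1 since 244171 mod 8 = 3, so (121856/244171) = (-1)^10·(119/244171); sign now +1
reciprocity: (119/244171) = -1·(244171/119) since 119 mod 4 = 3, 244171 mod 4 = 3; sign now -1
(244171/119) = (102/119)   [reduce mod 119]
102 = 2^1·51; (2/119) = +1 since 119 mod 8 = 7, so (102/119) = (+1)^1·(51/119); sign now -1
reciprocity: (51/119) = -1·(119/51) since 51 mod 4 = 3, 119 mod 4 = 3; sign now +1
(119/51) = (17/51)   [reduce mod 51]
reciprocity: (17/51) = +1·(51/17) since 17 mod 4 = 1, 51 mod 4 = 3; sign now +1
(51/17) = (0/17)   [reduce mod 17]
(0/17) = 0   [gcd(a, n) > 1]; final value = 0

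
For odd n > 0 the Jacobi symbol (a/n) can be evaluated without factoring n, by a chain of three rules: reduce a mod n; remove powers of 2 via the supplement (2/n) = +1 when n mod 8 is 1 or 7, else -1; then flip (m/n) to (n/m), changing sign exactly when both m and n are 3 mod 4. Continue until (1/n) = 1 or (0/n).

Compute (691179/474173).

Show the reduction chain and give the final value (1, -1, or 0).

(691179/474173) = (217006/474173)   [reduce mod 474173]
217006 = 2^1·108503; (2/474173) = -1 since 474173 mod 8 = 5, so (217006/474173) = (-1)^1·(108503/474173); sign now -1
reciprocity: (108503/474173) = +1·(474173/108503) since 108503 mod 4 = 3, 474173 mod 4 = 1; sign now -1
(474173/108503) = (40161/108503)   [reduce mod 108503]
reciprocity: (40161/108503) = +1·(108503/40161) since 40161 mod 4 = 1, 108503 mod 4 = 3; sign now -1
(108503/40161) = (28181/40161)   [reduce mod 40161]
reciprocity: (28181/40161) = +1·(40161/28181) since 28181 mod 4 = 1, 40161 mod 4 = 1; sign now -1
(40161/28181) = (11980/28181)   [reduce mod 28181]
11980 = 2^2·2995; (2/28181) = -1 since 28181 mod 8 = 5, so (11980/28181) = (-1)^2·(2995/28181); sign now -1
reciprocity: (2995/28181) = +1·(28181/2995) since 2995 mod 4 = 3, 28181 mod 4 = 1; sign now -1
(28181/2995) = (1226/2995)   [reduce mod 2995]
1226 = 2^1·613; (2/2995) = -1 since 2995 mod 8 = 3, so (1226/2995) = (-1)^1·(613/2995); sign now +1
reciprocity: (613/2995) = +1·(2995/613) since 613 mod 4 = 1, 2995 mod 4 = 3; sign now +1
(2995/613) = (543/613)   [reduce mod 613]
reciprocity: (543/613) = +1·(613/543) since 543 mod 4 = 3, 613 mod 4 = 1; sign now +1
(613/543) = (70/543)   [reduce mod 543]
70 = 2^1·35; (2/543) = +1 since 543 mod 8 = 7, so (70/543) = (+1)^1·(35/543); sign now +1
reciprocity: (35/543) = -1·(543/35) since 35 mod 4 = 3, 543 mod 4 = 3; sign now -1
(543/35) = (18/35)   [reduce mod 35]
18 = 2^1·9; (2/35) = -1 since 35 mod 8 = 3, so (18/35) = (-1)^1·(9/35); sign now +1
reciprocity: (9/35) = +1·(35/9) since 9 mod 4 = 1, 35 mod 4 = 3; sign now +1
(35/9) = (8/9)   [reduce mod 9]
8 = 2^3·1; (2/9) = +1 since 9 mod 8 = 1, so (8/9) = (+1)^3·(1/9); sign now +1
(1/9) = 1; final value = sign = +1

1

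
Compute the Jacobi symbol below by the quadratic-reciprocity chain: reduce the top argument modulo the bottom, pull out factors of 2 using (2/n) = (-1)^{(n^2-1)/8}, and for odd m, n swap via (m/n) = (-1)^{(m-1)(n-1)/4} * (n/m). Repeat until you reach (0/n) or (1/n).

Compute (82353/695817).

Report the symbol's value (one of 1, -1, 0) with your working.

0

flip (82353/695817) -> (695817/82353): both odd, 82353 mod 4 = 1, 695817 mod 4 = 1, so the flip contributes +1; sign now +1
(695817/82353): 695817 mod 82353 = 36993, so (695817/82353) = (36993/82353)
flip (36993/82353) -> (82353/36993): both odd, 36993 mod 4 = 1, 82353 mod 4 = 1, so the flip contributes +1; sign now +1
(82353/36993): 82353 mod 36993 = 8367, so (82353/36993) = (8367/36993)
flip (8367/36993) -> (36993/8367): both odd, 8367 mod 4 = 3, 36993 mod 4 = 1, so the flip contributes +1; sign now +1
(36993/8367): 36993 mod 8367 = 3525, so (36993/8367) = (3525/8367)
flip (3525/8367) -> (8367/3525): both odd, 3525 mod 4 = 1, 8367 mod 4 = 3, so the flip contributes +1; sign now +1
(8367/3525): 8367 mod 3525 = 1317, so (8367/3525) = (1317/3525)
flip (1317/3525) -> (3525/1317): both odd, 1317 mod 4 = 1, 3525 mod 4 = 1, so the flip contributes +1; sign now +1
(3525/1317): 3525 mod 1317 = 891, so (3525/1317) = (891/1317)
flip (891/1317) -> (1317/891): both odd, 891 mod 4 = 3, 1317 mod 4 = 1, so the flip contributes +1; sign now +1
(1317/891): 1317 mod 891 = 426, so (1317/891) = (426/891)
factor out 2^1: 426 = 2^1·213; with 891 mod 8 = 3, (2/891) = -1; sign now -1; continue with (213/891)
flip (213/891) -> (891/213): both odd, 213 mod 4 = 1, 891 mod 4 = 3, so the flip contributes +1; sign now -1
(891/213): 891 mod 213 = 39, so (891/213) = (39/213)
flip (39/213) -> (213/39): both odd, 39 mod 4 = 3, 213 mod 4 = 1, so the flip contributes +1; sign now -1
(213/39): 213 mod 39 = 18, so (213/39) = (18/39)
factor out 2^1: 18 = 2^1·9; with 39 mod 8 = 7, (2/39) = +1; sign now -1; continue with (9/39)
flip (9/39) -> (39/9): both odd, 9 mod 4 = 1, 39 mod 4 = 3, so the flip contributes +1; sign now -1
(39/9): 39 mod 9 = 3, so (39/9) = (3/9)
flip (3/9) -> (9/3): both odd, 3 mod 4 = 3, 9 mod 4 = 1, so the flip contributes +1; sign now -1
(9/3): 9 mod 3 = 0, so (9/3) = (0/3)
reached (0/3); gcd(a, n) > 1, so (0/3) = 0 and the symbol is 0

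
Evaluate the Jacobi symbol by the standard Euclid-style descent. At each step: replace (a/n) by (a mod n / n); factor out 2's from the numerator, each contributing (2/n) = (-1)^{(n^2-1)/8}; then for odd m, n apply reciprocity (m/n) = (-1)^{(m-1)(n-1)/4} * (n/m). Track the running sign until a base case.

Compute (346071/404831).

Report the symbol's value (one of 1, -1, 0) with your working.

-1

reciprocity: (346071/404831) = -1·(404831/346071) since 346071 mod 4 = 3, 404831 mod 4 = 3; sign now -1
(404831/346071) = (58760/346071)   [reduce mod 346071]
58760 = 2^3·7345; (2/346071) = +1 since 346071 mod 8 = 7, so (58760/346071) = (+1)^3·(7345/346071); sign now -1
reciprocity: (7345/346071) = +1·(346071/7345) since 7345 mod 4 = 1, 346071 mod 4 = 3; sign now -1
(346071/7345) = (856/7345)   [reduce mod 7345]
856 = 2^3·107; (2/7345) = +1 since 7345 mod 8 = 1, so (856/7345) = (+1)^3·(107/7345); sign now -1
reciprocity: (107/7345) = +1·(7345/107) since 107 mod 4 = 3, 7345 mod 4 = 1; sign now -1
(7345/107) = (69/107)   [reduce mod 107]
reciprocity: (69/107) = +1·(107/69) since 69 mod 4 = 1, 107 mod 4 = 3; sign now -1
(107/69) = (38/69)   [reduce mod 69]
38 = 2^1·19; (2/69) = -1 since 69 mod 8 = 5, so (38/69) = (-1)^1·(19/69); sign now +1
reciprocity: (19/69) = +1·(69/19) since 19 mod 4 = 3, 69 mod 4 = 1; sign now +1
(69/19) = (12/19)   [reduce mod 19]
12 = 2^2·3; (2/19) = -1 since 19 mod 8 = 3, so (12/19) = (-1)^2·(3/19); sign now +1
reciprocity: (3/19) = -1·(19/3) since 3 mod 4 = 3, 19 mod 4 = 3; sign now -1
(19/3) = (1/3)   [reduce mod 3]
(1/3) = 1; final value = sign = -1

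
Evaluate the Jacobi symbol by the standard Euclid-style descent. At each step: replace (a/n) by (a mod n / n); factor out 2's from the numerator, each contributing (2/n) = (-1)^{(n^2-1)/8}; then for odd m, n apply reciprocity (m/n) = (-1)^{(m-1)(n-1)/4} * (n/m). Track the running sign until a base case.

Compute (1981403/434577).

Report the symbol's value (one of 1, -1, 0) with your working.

-1

(1981403/434577) = (243095/434577)   [reduce mod 434577]
reciprocity: (243095/434577) = +1·(434577/243095) since 243095 mod 4 = 3, 434577 mod 4 = 1; sign now +1
(434577/243095) = (191482/243095)   [reduce mod 243095]
191482 = 2^1·95741; (2/243095) = +1 since 243095 mod 8 = 7, so (191482/243095) = (+1)^1·(95741/243095); sign now +1
reciprocity: (95741/243095) = +1·(243095/95741) since 95741 mod 4 = 1, 243095 mod 4 = 3; sign now +1
(243095/95741) = (51613/95741)   [reduce mod 95741]
reciprocity: (51613/95741) = +1·(95741/51613) since 51613 mod 4 = 1, 95741 mod 4 = 1; sign now +1
(95741/51613) = (44128/51613)   [reduce mod 51613]
44128 = 2^5·1379; (2/51613) = -1 since 51613 mod 8 = 5, so (44128/51613) = (-1)^5·(1379/51613); sign now -1
reciprocity: (1379/51613) = +1·(51613/1379) since 1379 mod 4 = 3, 51613 mod 4 = 1; sign now -1
(51613/1379) = (590/1379)   [reduce mod 1379]
590 = 2^1·295; (2/1379) = -1 since 1379 mod 8 = 3, so (590/1379) = (-1)^1·(295/1379); sign now +1
reciprocity: (295/1379) = -1·(1379/295) since 295 mod 4 = 3, 1379 mod 4 = 3; sign now -1
(1379/295) = (199/295)   [reduce mod 295]
reciprocity: (199/295) = -1·(295/199) since 199 mod 4 = 3, 295 mod 4 = 3; sign now +1
(295/199) = (96/199)   [reduce mod 199]
96 = 2^5·3; (2/199) = +1 since 199 mod 8 = 7, so (96/199) = (+1)^5·(3/199); sign now +1
reciprocity: (3/199) = -1·(199/3) since 3 mod 4 = 3, 199 mod 4 = 3; sign now -1
(199/3) = (1/3)   [reduce mod 3]
(1/3) = 1; final value = sign = -1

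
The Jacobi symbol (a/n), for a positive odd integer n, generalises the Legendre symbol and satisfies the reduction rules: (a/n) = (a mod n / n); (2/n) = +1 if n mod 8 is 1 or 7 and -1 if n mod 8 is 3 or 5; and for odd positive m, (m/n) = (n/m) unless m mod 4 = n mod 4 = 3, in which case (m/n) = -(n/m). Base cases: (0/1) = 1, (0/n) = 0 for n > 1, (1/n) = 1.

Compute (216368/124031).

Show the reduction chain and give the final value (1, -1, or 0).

1

(216368/124031) = (92337/124031)   [reduce mod 124031]
reciprocity: (92337/124031) = +1·(124031/92337) since 92337 mod 4 = 1, 124031 mod 4 = 3; sign now +1
(124031/92337) = (31694/92337)   [reduce mod 92337]
31694 = 2^1·15847; (2/92337) = +1 since 92337 mod 8 = 1, so (31694/92337) = (+1)^1·(15847/92337); sign now +1
reciprocity: (15847/92337) = +1·(92337/15847) since 15847 mod 4 = 3, 92337 mod 4 = 1; sign now +1
(92337/15847) = (13102/15847)   [reduce mod 15847]
13102 = 2^1·6551; (2/15847) = +1 since 15847 mod 8 = 7, so (13102/15847) = (+1)^1·(6551/15847); sign now +1
reciprocity: (6551/15847) = -1·(15847/6551) since 6551 mod 4 = 3, 15847 mod 4 = 3; sign now -1
(15847/6551) = (2745/6551)   [reduce mod 6551]
reciprocity: (2745/6551) = +1·(6551/2745) since 2745 mod 4 = 1, 6551 mod 4 = 3; sign now -1
(6551/2745) = (1061/2745)   [reduce mod 2745]
reciprocity: (1061/2745) = +1·(2745/1061) since 1061 mod 4 = 1, 2745 mod 4 = 1; sign now -1
(2745/1061) = (623/1061)   [reduce mod 1061]
reciprocity: (623/1061) = +1·(1061/623) since 623 mod 4 = 3, 1061 mod 4 = 1; sign now -1
(1061/623) = (438/623)   [reduce mod 623]
438 = 2^1·219; (2/623) = +1 since 623 mod 8 = 7, so (438/623) = (+1)^1·(219/623); sign now -1
reciprocity: (219/623) = -1·(623/219) since 219 mod 4 = 3, 623 mod 4 = 3; sign now +1
(623/219) = (185/219)   [reduce mod 219]
reciprocity: (185/219) = +1·(219/185) since 185 mod 4 = 1, 219 mod 4 = 3; sign now +1
(219/185) = (34/185)   [reduce mod 185]
34 = 2^1·17; (2/185) = +1 since 185 mod 8 = 1, so (34/185) = (+1)^1·(17/185); sign now +1
reciprocity: (17/185) = +1·(185/17) since 17 mod 4 = 1, 185 mod 4 = 1; sign now +1
(185/17) = (15/17)   [reduce mod 17]
reciprocity: (15/17) = +1·(17/15) since 15 mod 4 = 3, 17 mod 4 = 1; sign now +1
(17/15) = (2/15)   [reduce mod 15]
2 = 2^1·1; (2/15) = +1 since 15 mod 8 = 7, so (2/15) = (+1)^1·(1/15); sign now +1
(1/15) = 1; final value = sign = +1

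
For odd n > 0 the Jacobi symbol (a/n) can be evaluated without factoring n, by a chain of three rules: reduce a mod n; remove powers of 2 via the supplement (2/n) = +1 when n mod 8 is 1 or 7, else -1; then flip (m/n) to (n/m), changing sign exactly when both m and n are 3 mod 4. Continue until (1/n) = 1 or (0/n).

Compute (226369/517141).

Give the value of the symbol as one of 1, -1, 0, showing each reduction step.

1

reciprocity: (226369/517141) = +1·(517141/226369) since 226369 mod 4 = 1, 517141 mod 4 = 1; sign now +1
(517141/226369) = (64403/226369)   [reduce mod 226369]
reciprocity: (64403/226369) = +1·(226369/64403) since 64403 mod 4 = 3, 226369 mod 4 = 1; sign now +1
(226369/64403) = (33160/64403)   [reduce mod 64403]
33160 = 2^3·4145; (2/64403) = -1 since 64403 mod 8 = 3, so (33160/64403) = (-1)^3·(4145/64403); sign now -1
reciprocity: (4145/64403) = +1·(64403/4145) since 4145 mod 4 = 1, 64403 mod 4 = 3; sign now -1
(64403/4145) = (2228/4145)   [reduce mod 4145]
2228 = 2^2·557; (2/4145) = +1 since 4145 mod 8 = 1, so (2228/4145) = (+1)^2·(557/4145); sign now -1
reciprocity: (557/4145) = +1·(4145/557) since 557 mod 4 = 1, 4145 mod 4 = 1; sign now -1
(4145/557) = (246/557)   [reduce mod 557]
246 = 2^1·123; (2/557) = -1 since 557 mod 8 = 5, so (246/557) = (-1)^1·(123/557); sign now +1
reciprocity: (123/557) = +1·(557/123) since 123 mod 4 = 3, 557 mod 4 = 1; sign now +1
(557/123) = (65/123)   [reduce mod 123]
reciprocity: (65/123) = +1·(123/65) since 65 mod 4 = 1, 123 mod 4 = 3; sign now +1
(123/65) = (58/65)   [reduce mod 65]
58 = 2^1·29; (2/65) = +1 since 65 mod 8 = 1, so (58/65) = (+1)^1·(29/65); sign now +1
reciprocity: (29/65) = +1·(65/29) since 29 mod 4 = 1, 65 mod 4 = 1; sign now +1
(65/29) = (7/29)   [reduce mod 29]
reciprocity: (7/29) = +1·(29/7) since 7 mod 4 = 3, 29 mod 4 = 1; sign now +1
(29/7) = (1/7)   [reduce mod 7]
(1/7) = 1; final value = sign = +1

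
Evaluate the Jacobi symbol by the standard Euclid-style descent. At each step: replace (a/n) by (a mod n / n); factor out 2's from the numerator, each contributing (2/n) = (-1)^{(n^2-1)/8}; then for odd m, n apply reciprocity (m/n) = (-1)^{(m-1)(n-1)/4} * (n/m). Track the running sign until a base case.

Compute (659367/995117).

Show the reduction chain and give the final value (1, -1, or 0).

1

reciprocity: (659367/995117) = +1·(995117/659367) since 659367 mod 4 = 3, 995117 mod 4 = 1; sign now +1
(995117/659367) = (335750/659367)   [reduce mod 659367]
335750 = 2^1·167875; (2/659367) = +1 since 659367 mod 8 = 7, so (335750/659367) = (+1)^1·(167875/659367); sign now +1
reciprocity: (167875/659367) = -1·(659367/167875) since 167875 mod 4 = 3, 659367 mod 4 = 3; sign now -1
(659367/167875) = (155742/167875)   [reduce mod 167875]
155742 = 2^1·77871; (2/167875) = -1 since 167875 mod 8 = 3, so (155742/167875) = (-1)^1·(77871/167875); sign now +1
reciprocity: (77871/167875) = -1·(167875/77871) since 77871 mod 4 = 3, 167875 mod 4 = 3; sign now -1
(167875/77871) = (12133/77871)   [reduce mod 77871]
reciprocity: (12133/77871) = +1·(77871/12133) since 12133 mod 4 = 1, 77871 mod 4 = 3; sign now -1
(77871/12133) = (5073/12133)   [reduce mod 12133]
reciprocity: (5073/12133) = +1·(12133/5073) since 5073 mod 4 = 1, 12133 mod 4 = 1; sign now -1
(12133/5073) = (1987/5073)   [reduce mod 5073]
reciprocity: (1987/5073) = +1·(5073/1987) since 1987 mod 4 = 3, 5073 mod 4 = 1; sign now -1
(5073/1987) = (1099/1987)   [reduce mod 1987]
reciprocity: (1099/1987) = -1·(1987/1099) since 1099 mod 4 = 3, 1987 mod 4 = 3; sign now +1
(1987/1099) = (888/1099)   [reduce mod 1099]
888 = 2^3·111; (2/1099) = -1 since 1099 mod 8 = 3, so (888/1099) = (-1)^3·(111/1099); sign now -1
reciprocity: (111/1099) = -1·(1099/111) since 111 mod 4 = 3, 1099 mod 4 = 3; sign now +1
(1099/111) = (100/111)   [reduce mod 111]
100 = 2^2·25; (2/111) = +1 since 111 mod 8 = 7, so (100/111) = (+1)^2·(25/111); sign now +1
reciprocity: (25/111) = +1·(111/25) since 25 mod 4 = 1, 111 mod 4 = 3; sign now +1
(111/25) = (11/25)   [reduce mod 25]
reciprocity: (11/25) = +1·(25/11) since 11 mod 4 = 3, 25 mod 4 = 1; sign now +1
(25/11) = (3/11)   [reduce mod 11]
reciprocity: (3/11) = -1·(11/3) since 3 mod 4 = 3, 11 mod 4 = 3; sign now -1
(11/3) = (2/3)   [reduce mod 3]
2 = 2^1·1; (2/3) = -1 since 3 mod 8 = 3, so (2/3) = (-1)^1·(1/3); sign now +1
(1/3) = 1; final value = sign = +1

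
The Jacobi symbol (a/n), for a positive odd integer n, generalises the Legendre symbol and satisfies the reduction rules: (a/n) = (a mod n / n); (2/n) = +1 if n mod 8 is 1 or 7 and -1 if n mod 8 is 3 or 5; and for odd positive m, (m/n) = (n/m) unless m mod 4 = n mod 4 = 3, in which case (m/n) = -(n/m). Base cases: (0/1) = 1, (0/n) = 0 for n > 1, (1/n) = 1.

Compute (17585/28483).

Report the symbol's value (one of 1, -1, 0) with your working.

1

flip (17585/28483) -> (28483/17585): both odd, 17585 mod 4 = 1, 28483 mod 4 = 3, so the flip contributes +1; sign now +1
(28483/17585): 28483 mod 17585 = 10898, so (28483/17585) = (10898/17585)
factor out 2^1: 10898 = 2^1·5449; with 17585 mod 8 = 1, (2/17585) = +1; sign now +1; continue with (5449/17585)
flip (5449/17585) -> (17585/5449): both odd, 5449 mod 4 = 1, 17585 mod 4 = 1, so the flip contributes +1; sign now +1
(17585/5449): 17585 mod 5449 = 1238, so (17585/5449) = (1238/5449)
factor out 2^1: 1238 = 2^1·619; with 5449 mod 8 = 1, (2/5449) = +1; sign now +1; continue with (619/5449)
flip (619/5449) -> (5449/619): both odd, 619 mod 4 = 3, 5449 mod 4 = 1, so the flip contributes +1; sign now +1
(5449/619): 5449 mod 619 = 497, so (5449/619) = (497/619)
flip (497/619) -> (619/497): both odd, 497 mod 4 = 1, 619 mod 4 = 3, so the flip contributes +1; sign now +1
(619/497): 619 mod 497 = 122, so (619/497) = (122/497)
factor out 2^1: 122 = 2^1·61; with 497 mod 8 = 1, (2/497) = +1; sign now +1; continue with (61/497)
flip (61/497) -> (497/61): both odd, 61 mod 4 = 1, 497 mod 4 = 1, so the flip contributes +1; sign now +1
(497/61): 497 mod 61 = 9, so (497/61) = (9/61)
flip (9/61) -> (61/9): both odd, 9 mod 4 = 1, 61 mod 4 = 1, so the flip contributes +1; sign now +1
(61/9): 61 mod 9 = 7, so (61/9) = (7/9)
flip (7/9) -> (9/7): both odd, 7 mod 4 = 3, 9 mod 4 = 1, so the flip contributes +1; sign now +1
(9/7): 9 mod 7 = 2, so (9/7) = (2/7)
factor out 2^1: 2 = 2^1·1; with 7 mod 8 = 7, (2/7) = +1; sign now +1; continue with (1/7)
reached (1/7) = 1, so the symbol is +1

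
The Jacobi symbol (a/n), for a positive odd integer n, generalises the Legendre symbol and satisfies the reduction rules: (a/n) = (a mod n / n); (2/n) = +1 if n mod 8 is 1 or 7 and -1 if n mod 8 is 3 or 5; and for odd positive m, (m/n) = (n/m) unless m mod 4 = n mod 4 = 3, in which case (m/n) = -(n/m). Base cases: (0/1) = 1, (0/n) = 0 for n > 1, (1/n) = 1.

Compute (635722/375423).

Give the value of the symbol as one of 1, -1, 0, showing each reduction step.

1

(635722/375423) = (260299/375423)   [reduce mod 375423]
reciprocity: (260299/375423) = -1·(375423/260299) since 260299 mod 4 = 3, 375423 mod 4 = 3; sign now -1
(375423/260299) = (115124/260299)   [reduce mod 260299]
115124 = 2^2·28781; (2/260299) = -1 since 260299 mod 8 = 3, so (115124/260299) = (-1)^2·(28781/260299); sign now -1
reciprocity: (28781/260299) = +1·(260299/28781) since 28781 mod 4 = 1, 260299 mod 4 = 3; sign now -1
(260299/28781) = (1270/28781)   [reduce mod 28781]
1270 = 2^1·635; (2/28781) = -1 since 28781 mod 8 = 5, so (1270/28781) = (-1)^1·(635/28781); sign now +1
reciprocity: (635/28781) = +1·(28781/635) since 635 mod 4 = 3, 28781 mod 4 = 1; sign now +1
(28781/635) = (206/635)   [reduce mod 635]
206 = 2^1·103; (2/635) = -1 since 635 mod 8 = 3, so (206/635) = (-1)^1·(103/635); sign now -1
reciprocity: (103/635) = -1·(635/103) since 103 mod 4 = 3, 635 mod 4 = 3; sign now +1
(635/103) = (17/103)   [reduce mod 103]
reciprocity: (17/103) = +1·(103/17) since 17 mod 4 = 1, 103 mod 4 = 3; sign now +1
(103/17) = (1/17)   [reduce mod 17]
(1/17) = 1; final value = sign = +1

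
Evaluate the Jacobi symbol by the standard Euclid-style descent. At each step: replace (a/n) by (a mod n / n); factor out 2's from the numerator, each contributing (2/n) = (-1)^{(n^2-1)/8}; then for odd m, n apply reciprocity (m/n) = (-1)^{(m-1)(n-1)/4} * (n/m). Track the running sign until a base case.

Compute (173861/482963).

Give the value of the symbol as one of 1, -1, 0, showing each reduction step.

1

flip (173861/482963) -> (482963/173861): both odd, 173861 mod 4 = 1, 482963 mod 4 = 3, so the flip contributes +1; sign now +1
(482963/173861): 482963 mod 173861 = 135241, so (482963/173861) = (135241/173861)
flip (135241/173861) -> (173861/135241): both odd, 135241 mod 4 = 1, 173861 mod 4 = 1, so the flip contributes +1; sign now +1
(173861/135241): 173861 mod 135241 = 38620, so (173861/135241) = (38620/135241)
factor out 2^2: 38620 = 2^2·9655; with 135241 mod 8 = 1, (2/135241) = +1; sign now +1; continue with (9655/135241)
flip (9655/135241) -> (135241/9655): both odd, 9655 mod 4 = 3, 135241 mod 4 = 1, so the flip contributes +1; sign now +1
(135241/9655): 135241 mod 9655 = 71, so (135241/9655) = (71/9655)
flip (71/9655) -> (9655/71): both odd, 71 mod 4 = 3, 9655 mod 4 = 3, so the flip contributes -1; sign now -1
(9655/71): 9655 mod 71 = 70, so (9655/71) = (70/71)
factor out 2^1: 70 = 2^1·35; with 71 mod 8 = 7, (2/71) = +1; sign now -1; continue with (35/71)
flip (35/71) -> (71/35): both odd, 35 mod 4 = 3, 71 mod 4 = 3, so the flip contributes -1; sign now +1
(71/35): 71 mod 35 = 1, so (71/35) = (1/35)
reached (1/35) = 1, so the symbol is +1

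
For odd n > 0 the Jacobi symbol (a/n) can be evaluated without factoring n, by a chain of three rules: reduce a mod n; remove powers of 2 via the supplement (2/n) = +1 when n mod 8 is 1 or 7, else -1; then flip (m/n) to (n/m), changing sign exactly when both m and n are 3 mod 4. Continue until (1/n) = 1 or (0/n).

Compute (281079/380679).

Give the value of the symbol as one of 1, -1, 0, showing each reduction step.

reciprocity: (281079/380679) = -1·(380679/281079) since 281079 mod 4 = 3, 380679 mod 4 = 3; sign now -1
(380679/281079) = (99600/281079)   [reduce mod 281079]
99600 = 2^4·6225; (2/281079) = +1 since 281079 mod 8 = 7, so (99600/281079) = (+1)^4·(6225/281079); sign now -1
reciprocity: (6225/281079) = +1·(281079/6225) since 6225 mod 4 = 1, 281079 mod 4 = 3; sign now -1
(281079/6225) = (954/6225)   [reduce mod 6225]
954 = 2^1·477; (2/6225) = +1 since 6225 mod 8 = 1, so (954/6225) = (+1)^1·(477/6225); sign now -1
reciprocity: (477/6225) = +1·(6225/477) since 477 mod 4 = 1, 6225 mod 4 = 1; sign now -1
(6225/477) = (24/477)   [reduce mod 477]
24 = 2^3·3; (2/477) = -1 since 477 mod 8 = 5, so (24/477) = (-1)^3·(3/477); sign now +1
reciprocity: (3/477) = +1·(477/3) since 3 mod 4 = 3, 477 mod 4 = 1; sign now +1
(477/3) = (0/3)   [reduce mod 3]
(0/3) = 0   [gcd(a, n) > 1]; final value = 0

0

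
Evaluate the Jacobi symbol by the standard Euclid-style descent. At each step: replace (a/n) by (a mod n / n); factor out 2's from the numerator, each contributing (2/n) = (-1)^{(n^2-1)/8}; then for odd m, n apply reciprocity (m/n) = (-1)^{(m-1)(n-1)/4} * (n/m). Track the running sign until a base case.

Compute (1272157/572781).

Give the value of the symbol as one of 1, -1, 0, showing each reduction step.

(1272157/572781): 1272157 mod 572781 = 126595, so (1272157/572781) = (126595/572781)
flip (126595/572781) -> (572781/126595): both odd, 126595 mod 4 = 3, 572781 mod 4 = 1, so the flip contributes +1; sign now +1
(572781/126595): 572781 mod 126595 = 66401, so (572781/126595) = (66401/126595)
flip (66401/126595) -> (126595/66401): both odd, 66401 mod 4 = 1, 126595 mod 4 = 3, so the flip contributes +1; sign now +1
(126595/66401): 126595 mod 66401 = 60194, so (126595/66401) = (60194/66401)
factor out 2^1: 60194 = 2^1·30097; with 66401 mod 8 = 1, (2/66401) = +1; sign now +1; continue with (30097/66401)
flip (30097/66401) -> (66401/30097): both odd, 30097 mod 4 = 1, 66401 mod 4 = 1, so the flip contributes +1; sign now +1
(66401/30097): 66401 mod 30097 = 6207, so (66401/30097) = (6207/30097)
flip (6207/30097) -> (30097/6207): both odd, 6207 mod 4 = 3, 30097 mod 4 = 1, so the flip contributes +1; sign now +1
(30097/6207): 30097 mod 6207 = 5269, so (30097/6207) = (5269/6207)
flip (5269/6207) -> (6207/5269): both odd, 5269 mod 4 = 1, 6207 mod 4 = 3, so the flip contributes +1; sign now +1
(6207/5269): 6207 mod 5269 = 938, so (6207/5269) = (938/5269)
factor out 2^1: 938 = 2^1·469; with 5269 mod 8 = 5, (2/5269) = -1; sign now -1; continue with (469/5269)
flip (469/5269) -> (5269/469): both odd, 469 mod 4 = 1, 5269 mod 4 = 1, so the flip contributes +1; sign now -1
(5269/469): 5269 mod 469 = 110, so (5269/469) = (110/469)
factor out 2^1: 110 = 2^1·55; with 469 mod 8 = 5, (2/469) = -1; sign now +1; continue with (55/469)
flip (55/469) -> (469/55): both odd, 55 mod 4 = 3, 469 mod 4 = 1, so the flip contributes +1; sign now +1
(469/55): 469 mod 55 = 29, so (469/55) = (29/55)
flip (29/55) -> (55/29): both odd, 29 mod 4 = 1, 55 mod 4 = 3, so the flip contributes +1; sign now +1
(55/29): 55 mod 29 = 26, so (55/29) = (26/29)
factor out 2^1: 26 = 2^1·13; with 29 mod 8 = 5, (2/29) = -1; sign now -1; continue with (13/29)
flip (13/29) -> (29/13): both odd, 13 mod 4 = 1, 29 mod 4 = 1, so the flip contributes +1; sign now -1
(29/13): 29 mod 13 = 3, so (29/13) = (3/13)
flip (3/13) -> (13/3): both odd, 3 mod 4 = 3, 13 mod 4 = 1, so the flip contributes +1; sign now -1
(13/3): 13 mod 3 = 1, so (13/3) = (1/3)
reached (1/3) = 1, so the symbol is -1

-1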